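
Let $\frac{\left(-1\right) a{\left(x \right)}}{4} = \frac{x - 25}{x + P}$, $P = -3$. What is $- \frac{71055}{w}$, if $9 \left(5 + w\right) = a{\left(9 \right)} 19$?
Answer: $- \frac{1918485}{473} \approx -4056.0$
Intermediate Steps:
$a{\left(x \right)} = - \frac{4 \left(-25 + x\right)}{-3 + x}$ ($a{\left(x \right)} = - 4 \frac{x - 25}{x - 3} = - 4 \frac{-25 + x}{-3 + x} = - \frac{4 \left(-25 + x\right)}{-3 + x}$)
$w = \frac{473}{27}$ ($w = -5 + \frac{\frac{4 \left(25 - 9\right)}{-3 + 9} \cdot 19}{9} = -5 + \frac{\frac{4 \left(25 - 9\right)}{6} \cdot 19}{9} = -5 + \frac{4 \cdot \frac{1}{6} \cdot 16 \cdot 19}{9} = -5 + \frac{\frac{32}{3} \cdot 19}{9} = -5 + \frac{1}{9} \cdot \frac{608}{3} = -5 + \frac{608}{27} = \frac{473}{27} \approx 17.519$)
$- \frac{71055}{w} = - \frac{71055}{\frac{473}{27}} = \left(-71055\right) \frac{27}{473} = - \frac{1918485}{473}$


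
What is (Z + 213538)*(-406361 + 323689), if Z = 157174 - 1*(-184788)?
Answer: -45924296000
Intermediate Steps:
Z = 341962 (Z = 157174 + 184788 = 341962)
(Z + 213538)*(-406361 + 323689) = (341962 + 213538)*(-406361 + 323689) = 555500*(-82672) = -45924296000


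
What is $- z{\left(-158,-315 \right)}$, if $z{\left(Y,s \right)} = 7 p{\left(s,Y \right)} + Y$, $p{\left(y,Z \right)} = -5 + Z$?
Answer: $1299$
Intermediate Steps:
$z{\left(Y,s \right)} = -35 + 8 Y$ ($z{\left(Y,s \right)} = 7 \left(-5 + Y\right) + Y = \left(-35 + 7 Y\right) + Y = -35 + 8 Y$)
$- z{\left(-158,-315 \right)} = - (-35 + 8 \left(-158\right)) = - (-35 - 1264) = \left(-1\right) \left(-1299\right) = 1299$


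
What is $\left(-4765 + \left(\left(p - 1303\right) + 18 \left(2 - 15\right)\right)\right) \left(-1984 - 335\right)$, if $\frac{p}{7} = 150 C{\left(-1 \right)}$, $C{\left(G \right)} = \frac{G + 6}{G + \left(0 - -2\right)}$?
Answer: $2439588$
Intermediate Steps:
$C{\left(G \right)} = \frac{6 + G}{2 + G}$ ($C{\left(G \right)} = \frac{6 + G}{G + \left(0 + 2\right)} = \frac{6 + G}{G + 2} = \frac{6 + G}{2 + G}$)
$p = 5250$ ($p = 7 \cdot 150 \frac{6 - 1}{2 - 1} = 7 \cdot 150 \cdot 1^{-1} \cdot 5 = 7 \cdot 150 \cdot 1 \cdot 5 = 7 \cdot 150 \cdot 5 = 7 \cdot 750 = 5250$)
$\left(-4765 + \left(\left(p - 1303\right) + 18 \left(2 - 15\right)\right)\right) \left(-1984 - 335\right) = \left(-4765 + \left(\left(5250 - 1303\right) + 18 \left(2 - 15\right)\right)\right) \left(-1984 - 335\right) = \left(-4765 + \left(3947 + 18 \left(-13\right)\right)\right) \left(-2319\right) = \left(-4765 + \left(3947 - 234\right)\right) \left(-2319\right) = \left(-4765 + 3713\right) \left(-2319\right) = \left(-1052\right) \left(-2319\right) = 2439588$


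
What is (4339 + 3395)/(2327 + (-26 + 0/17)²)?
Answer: 2578/1001 ≈ 2.5754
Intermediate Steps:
(4339 + 3395)/(2327 + (-26 + 0/17)²) = 7734/(2327 + (-26 + 0*(1/17))²) = 7734/(2327 + (-26 + 0)²) = 7734/(2327 + (-26)²) = 7734/(2327 + 676) = 7734/3003 = 7734*(1/3003) = 2578/1001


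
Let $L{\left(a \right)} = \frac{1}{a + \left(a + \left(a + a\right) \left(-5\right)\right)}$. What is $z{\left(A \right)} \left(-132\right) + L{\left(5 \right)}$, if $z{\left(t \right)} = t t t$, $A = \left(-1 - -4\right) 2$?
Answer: $- \frac{1140481}{40} \approx -28512.0$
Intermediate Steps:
$A = 6$ ($A = \left(-1 + 4\right) 2 = 3 \cdot 2 = 6$)
$L{\left(a \right)} = - \frac{1}{8 a}$ ($L{\left(a \right)} = \frac{1}{a + \left(a + 2 a \left(-5\right)\right)} = \frac{1}{a + \left(a - 10 a\right)} = \frac{1}{a - 9 a} = \frac{1}{\left(-8\right) a} = - \frac{1}{8 a}$)
$z{\left(t \right)} = t^{3}$ ($z{\left(t \right)} = t^{2} t = t^{3}$)
$z{\left(A \right)} \left(-132\right) + L{\left(5 \right)} = 6^{3} \left(-132\right) - \frac{1}{8 \cdot 5} = 216 \left(-132\right) - \frac{1}{40} = -28512 - \frac{1}{40} = - \frac{1140481}{40}$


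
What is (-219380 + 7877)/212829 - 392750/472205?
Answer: -12230757591/6699927863 ≈ -1.8255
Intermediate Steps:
(-219380 + 7877)/212829 - 392750/472205 = -211503*1/212829 - 392750*1/472205 = -70501/70943 - 78550/94441 = -12230757591/6699927863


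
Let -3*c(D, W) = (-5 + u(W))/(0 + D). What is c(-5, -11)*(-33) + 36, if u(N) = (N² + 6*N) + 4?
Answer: -414/5 ≈ -82.800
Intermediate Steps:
u(N) = 4 + N² + 6*N
c(D, W) = -(-1 + W² + 6*W)/(3*D) (c(D, W) = -(-5 + (4 + W² + 6*W))/(3*(0 + D)) = -(-1 + W² + 6*W)/(3*D))
c(-5, -11)*(-33) + 36 = ((⅓)*(1 - 1*(-11)² - 6*(-11))/(-5))*(-33) + 36 = ((⅓)*(-⅕)*(1 - 1*121 + 66))*(-33) + 36 = ((⅓)*(-⅕)*(1 - 121 + 66))*(-33) + 36 = ((⅓)*(-⅕)*(-54))*(-33) + 36 = (18/5)*(-33) + 36 = -594/5 + 36 = -414/5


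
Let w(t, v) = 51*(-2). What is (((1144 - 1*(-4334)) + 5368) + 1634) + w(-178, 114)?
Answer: 12378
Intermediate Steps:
w(t, v) = -102
(((1144 - 1*(-4334)) + 5368) + 1634) + w(-178, 114) = (((1144 - 1*(-4334)) + 5368) + 1634) - 102 = (((1144 + 4334) + 5368) + 1634) - 102 = ((5478 + 5368) + 1634) - 102 = (10846 + 1634) - 102 = 12480 - 102 = 12378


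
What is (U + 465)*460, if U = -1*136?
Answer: 151340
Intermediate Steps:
U = -136
(U + 465)*460 = (-136 + 465)*460 = 329*460 = 151340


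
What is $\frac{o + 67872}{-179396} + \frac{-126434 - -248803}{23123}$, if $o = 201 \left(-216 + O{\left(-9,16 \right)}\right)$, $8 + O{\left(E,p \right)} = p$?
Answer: $\frac{5337457813}{1037043427} \approx 5.1468$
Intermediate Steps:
$O{\left(E,p \right)} = -8 + p$
$o = -41808$ ($o = 201 \left(-216 + \left(-8 + 16\right)\right) = 201 \left(-216 + 8\right) = 201 \left(-208\right) = -41808$)
$\frac{o + 67872}{-179396} + \frac{-126434 - -248803}{23123} = \frac{-41808 + 67872}{-179396} + \frac{-126434 - -248803}{23123} = 26064 \left(- \frac{1}{179396}\right) + \left(-126434 + 248803\right) \frac{1}{23123} = - \frac{6516}{44849} + 122369 \cdot \frac{1}{23123} = - \frac{6516}{44849} + \frac{122369}{23123} = \frac{5337457813}{1037043427}$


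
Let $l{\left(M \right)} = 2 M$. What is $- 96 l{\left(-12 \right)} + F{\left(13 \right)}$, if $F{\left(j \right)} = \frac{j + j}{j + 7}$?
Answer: $\frac{23053}{10} \approx 2305.3$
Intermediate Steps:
$F{\left(j \right)} = \frac{2 j}{7 + j}$
$- 96 l{\left(-12 \right)} + F{\left(13 \right)} = - 96 \cdot 2 \left(-12\right) + 2 \cdot 13 \frac{1}{7 + 13} = \left(-96\right) \left(-24\right) + 2 \cdot 13 \cdot \frac{1}{20} = 2304 + 2 \cdot 13 \cdot \frac{1}{20} = 2304 + \frac{13}{10} = \frac{23053}{10}$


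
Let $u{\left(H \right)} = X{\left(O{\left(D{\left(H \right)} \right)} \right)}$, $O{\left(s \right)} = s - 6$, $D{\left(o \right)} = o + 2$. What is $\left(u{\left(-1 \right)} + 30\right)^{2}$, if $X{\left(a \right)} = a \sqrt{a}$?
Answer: $775 - 300 i \sqrt{5} \approx 775.0 - 670.82 i$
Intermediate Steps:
$D{\left(o \right)} = 2 + o$
$O{\left(s \right)} = -6 + s$ ($O{\left(s \right)} = s - 6 = -6 + s$)
$X{\left(a \right)} = a^{\frac{3}{2}}$
$u{\left(H \right)} = \left(-4 + H\right)^{\frac{3}{2}}$ ($u{\left(H \right)} = \left(-6 + \left(2 + H\right)\right)^{\frac{3}{2}} = \left(-4 + H\right)^{\frac{3}{2}}$)
$\left(u{\left(-1 \right)} + 30\right)^{2} = \left(\left(-4 - 1\right)^{\frac{3}{2}} + 30\right)^{2} = \left(\left(-5\right)^{\frac{3}{2}} + 30\right)^{2} = \left(- 5 i \sqrt{5} + 30\right)^{2} = \left(30 - 5 i \sqrt{5}\right)^{2}$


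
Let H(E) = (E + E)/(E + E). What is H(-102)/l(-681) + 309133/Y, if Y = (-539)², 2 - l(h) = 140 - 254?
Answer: 3286359/3063676 ≈ 1.0727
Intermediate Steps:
l(h) = 116 (l(h) = 2 - (140 - 254) = 2 - 1*(-114) = 2 + 114 = 116)
H(E) = 1 (H(E) = (2*E)/((2*E)) = (2*E)*(1/(2*E)) = 1)
Y = 290521
H(-102)/l(-681) + 309133/Y = 1/116 + 309133/290521 = 1*(1/116) + 309133*(1/290521) = 1/116 + 28103/26411 = 3286359/3063676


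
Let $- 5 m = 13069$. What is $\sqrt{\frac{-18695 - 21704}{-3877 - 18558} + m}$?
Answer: $\frac{2 i \sqrt{328673894185}}{22435} \approx 51.108 i$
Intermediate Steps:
$m = - \frac{13069}{5}$ ($m = \left(- \frac{1}{5}\right) 13069 = - \frac{13069}{5} \approx -2613.8$)
$\sqrt{\frac{-18695 - 21704}{-3877 - 18558} + m} = \sqrt{\frac{-18695 - 21704}{-3877 - 18558} - \frac{13069}{5}} = \sqrt{- \frac{40399}{-22435} - \frac{13069}{5}} = \sqrt{\left(-40399\right) \left(- \frac{1}{22435}\right) - \frac{13069}{5}} = \sqrt{\frac{40399}{22435} - \frac{13069}{5}} = \sqrt{- \frac{58600204}{22435}} = \frac{2 i \sqrt{328673894185}}{22435}$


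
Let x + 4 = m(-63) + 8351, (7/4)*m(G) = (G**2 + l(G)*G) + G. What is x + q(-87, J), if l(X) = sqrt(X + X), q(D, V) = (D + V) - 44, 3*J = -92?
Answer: 31252/3 - 108*I*sqrt(14) ≈ 10417.0 - 404.1*I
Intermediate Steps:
J = -92/3 (J = (1/3)*(-92) = -92/3 ≈ -30.667)
q(D, V) = -44 + D + V
l(X) = sqrt(2)*sqrt(X) (l(X) = sqrt(2*X) = sqrt(2)*sqrt(X))
m(G) = 4*G/7 + 4*G**2/7 + 4*sqrt(2)*G**(3/2)/7 (m(G) = 4*((G**2 + (sqrt(2)*sqrt(G))*G) + G)/7 = 4*((G**2 + sqrt(2)*G**(3/2)) + G)/7 = 4*(G + G**2 + sqrt(2)*G**(3/2))/7 = 4*G/7 + 4*G**2/7 + 4*sqrt(2)*G**(3/2)/7)
x = 10579 - 108*I*sqrt(14) (x = -4 + ((4/7)*(-63)*(1 - 63 + sqrt(2)*sqrt(-63)) + 8351) = -4 + ((4/7)*(-63)*(1 - 63 + sqrt(2)*(3*I*sqrt(7))) + 8351) = -4 + ((4/7)*(-63)*(1 - 63 + 3*I*sqrt(14)) + 8351) = -4 + ((4/7)*(-63)*(-62 + 3*I*sqrt(14)) + 8351) = -4 + ((2232 - 108*I*sqrt(14)) + 8351) = -4 + (10583 - 108*I*sqrt(14)) = 10579 - 108*I*sqrt(14) ≈ 10579.0 - 404.1*I)
x + q(-87, J) = (10579 - 108*I*sqrt(14)) + (-44 - 87 - 92/3) = (10579 - 108*I*sqrt(14)) - 485/3 = 31252/3 - 108*I*sqrt(14)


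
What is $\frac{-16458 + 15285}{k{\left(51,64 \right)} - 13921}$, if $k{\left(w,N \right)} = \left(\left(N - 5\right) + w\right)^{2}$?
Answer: $\frac{391}{607} \approx 0.64415$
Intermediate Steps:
$k{\left(w,N \right)} = \left(-5 + N + w\right)^{2}$ ($k{\left(w,N \right)} = \left(\left(N - 5\right) + w\right)^{2} = \left(\left(-5 + N\right) + w\right)^{2} = \left(-5 + N + w\right)^{2}$)
$\frac{-16458 + 15285}{k{\left(51,64 \right)} - 13921} = \frac{-16458 + 15285}{\left(-5 + 64 + 51\right)^{2} - 13921} = - \frac{1173}{110^{2} - 13921} = - \frac{1173}{12100 - 13921} = - \frac{1173}{-1821} = \left(-1173\right) \left(- \frac{1}{1821}\right) = \frac{391}{607}$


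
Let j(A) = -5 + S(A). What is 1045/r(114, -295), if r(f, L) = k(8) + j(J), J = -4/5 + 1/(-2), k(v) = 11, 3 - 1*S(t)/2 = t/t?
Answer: 209/2 ≈ 104.50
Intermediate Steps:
S(t) = 4 (S(t) = 6 - 2*t/t = 6 - 2*1 = 6 - 2 = 4)
J = -13/10 (J = -4*⅕ + 1*(-½) = -⅘ - ½ = -13/10 ≈ -1.3000)
j(A) = -1 (j(A) = -5 + 4 = -1)
r(f, L) = 10 (r(f, L) = 11 - 1 = 10)
1045/r(114, -295) = 1045/10 = 1045*(⅒) = 209/2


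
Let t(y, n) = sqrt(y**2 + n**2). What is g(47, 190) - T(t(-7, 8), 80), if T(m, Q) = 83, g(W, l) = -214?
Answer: -297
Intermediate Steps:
t(y, n) = sqrt(n**2 + y**2)
g(47, 190) - T(t(-7, 8), 80) = -214 - 1*83 = -214 - 83 = -297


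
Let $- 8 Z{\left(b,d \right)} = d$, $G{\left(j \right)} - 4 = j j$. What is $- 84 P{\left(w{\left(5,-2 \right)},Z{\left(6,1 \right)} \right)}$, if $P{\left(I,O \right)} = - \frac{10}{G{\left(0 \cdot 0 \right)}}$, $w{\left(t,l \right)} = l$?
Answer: $210$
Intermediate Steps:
$G{\left(j \right)} = 4 + j^{2}$ ($G{\left(j \right)} = 4 + j j = 4 + j^{2}$)
$Z{\left(b,d \right)} = - \frac{d}{8}$
$P{\left(I,O \right)} = - \frac{5}{2}$ ($P{\left(I,O \right)} = - \frac{10}{4 + \left(0 \cdot 0\right)^{2}} = - \frac{10}{4 + 0^{2}} = - \frac{10}{4 + 0} = - \frac{10}{4} = \left(-10\right) \frac{1}{4} = - \frac{5}{2}$)
$- 84 P{\left(w{\left(5,-2 \right)},Z{\left(6,1 \right)} \right)} = \left(-84\right) \left(- \frac{5}{2}\right) = 210$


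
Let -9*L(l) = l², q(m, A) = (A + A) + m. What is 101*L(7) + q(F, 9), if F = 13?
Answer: -4670/9 ≈ -518.89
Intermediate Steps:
q(m, A) = m + 2*A (q(m, A) = 2*A + m = m + 2*A)
L(l) = -l²/9
101*L(7) + q(F, 9) = 101*(-⅑*7²) + (13 + 2*9) = 101*(-⅑*49) + (13 + 18) = 101*(-49/9) + 31 = -4949/9 + 31 = -4670/9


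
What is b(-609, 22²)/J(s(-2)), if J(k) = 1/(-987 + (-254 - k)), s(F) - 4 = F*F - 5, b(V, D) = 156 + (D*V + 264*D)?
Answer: 207529056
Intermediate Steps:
b(V, D) = 156 + 264*D + D*V (b(V, D) = 156 + (264*D + D*V) = 156 + 264*D + D*V)
s(F) = -1 + F² (s(F) = 4 + (F*F - 5) = 4 + (F² - 5) = 4 + (-5 + F²) = -1 + F²)
J(k) = 1/(-1241 - k)
b(-609, 22²)/J(s(-2)) = (156 + 264*22² + 22²*(-609))/((-1/(1241 + (-1 + (-2)²)))) = (156 + 264*484 + 484*(-609))/((-1/(1241 + (-1 + 4)))) = (156 + 127776 - 294756)/((-1/(1241 + 3))) = -166824/((-1/1244)) = -166824/((-1*1/1244)) = -166824/(-1/1244) = -166824*(-1244) = 207529056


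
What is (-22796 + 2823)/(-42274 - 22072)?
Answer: 19973/64346 ≈ 0.31040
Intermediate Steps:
(-22796 + 2823)/(-42274 - 22072) = -19973/(-64346) = -19973*(-1/64346) = 19973/64346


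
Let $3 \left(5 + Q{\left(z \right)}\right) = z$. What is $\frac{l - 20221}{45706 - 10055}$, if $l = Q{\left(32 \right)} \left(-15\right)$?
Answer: $- \frac{1846}{3241} \approx -0.56958$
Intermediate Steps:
$Q{\left(z \right)} = -5 + \frac{z}{3}$
$l = -85$ ($l = \left(-5 + \frac{1}{3} \cdot 32\right) \left(-15\right) = \left(-5 + \frac{32}{3}\right) \left(-15\right) = \frac{17}{3} \left(-15\right) = -85$)
$\frac{l - 20221}{45706 - 10055} = \frac{-85 - 20221}{45706 - 10055} = \frac{-85 - 20221}{35651} = \left(-20306\right) \frac{1}{35651} = - \frac{1846}{3241}$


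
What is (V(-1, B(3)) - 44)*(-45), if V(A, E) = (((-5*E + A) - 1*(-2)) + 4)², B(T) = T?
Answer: -2520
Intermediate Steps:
V(A, E) = (6 + A - 5*E)² (V(A, E) = (((A - 5*E) + 2) + 4)² = ((2 + A - 5*E) + 4)² = (6 + A - 5*E)²)
(V(-1, B(3)) - 44)*(-45) = ((6 - 1 - 5*3)² - 44)*(-45) = ((6 - 1 - 15)² - 44)*(-45) = ((-10)² - 44)*(-45) = (100 - 44)*(-45) = 56*(-45) = -2520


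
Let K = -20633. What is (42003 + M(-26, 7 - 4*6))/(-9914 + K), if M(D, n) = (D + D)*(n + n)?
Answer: -43771/30547 ≈ -1.4329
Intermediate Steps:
M(D, n) = 4*D*n (M(D, n) = (2*D)*(2*n) = 4*D*n)
(42003 + M(-26, 7 - 4*6))/(-9914 + K) = (42003 + 4*(-26)*(7 - 4*6))/(-9914 - 20633) = (42003 + 4*(-26)*(7 - 24))/(-30547) = (42003 + 4*(-26)*(-17))*(-1/30547) = (42003 + 1768)*(-1/30547) = 43771*(-1/30547) = -43771/30547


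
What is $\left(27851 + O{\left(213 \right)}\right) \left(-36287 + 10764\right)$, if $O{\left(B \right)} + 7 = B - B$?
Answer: $-710662412$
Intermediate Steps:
$O{\left(B \right)} = -7$ ($O{\left(B \right)} = -7 + \left(B - B\right) = -7 + 0 = -7$)
$\left(27851 + O{\left(213 \right)}\right) \left(-36287 + 10764\right) = \left(27851 - 7\right) \left(-36287 + 10764\right) = 27844 \left(-25523\right) = -710662412$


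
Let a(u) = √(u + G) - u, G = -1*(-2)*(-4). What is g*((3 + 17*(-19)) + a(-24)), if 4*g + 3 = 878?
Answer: -64750 + 875*I*√2 ≈ -64750.0 + 1237.4*I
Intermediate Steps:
g = 875/4 (g = -¾ + (¼)*878 = -¾ + 439/2 = 875/4 ≈ 218.75)
G = -8 (G = 2*(-4) = -8)
a(u) = √(-8 + u) - u (a(u) = √(u - 8) - u = √(-8 + u) - u)
g*((3 + 17*(-19)) + a(-24)) = 875*((3 + 17*(-19)) + (√(-8 - 24) - 1*(-24)))/4 = 875*((3 - 323) + (√(-32) + 24))/4 = 875*(-320 + (4*I*√2 + 24))/4 = 875*(-320 + (24 + 4*I*√2))/4 = 875*(-296 + 4*I*√2)/4 = -64750 + 875*I*√2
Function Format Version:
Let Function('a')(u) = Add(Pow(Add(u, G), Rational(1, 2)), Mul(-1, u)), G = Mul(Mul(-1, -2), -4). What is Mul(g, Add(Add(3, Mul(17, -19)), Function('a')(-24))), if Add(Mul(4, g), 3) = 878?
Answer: Add(-64750, Mul(875, I, Pow(2, Rational(1, 2)))) ≈ Add(-64750., Mul(1237.4, I))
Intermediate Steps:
g = Rational(875, 4) (g = Add(Rational(-3, 4), Mul(Rational(1, 4), 878)) = Add(Rational(-3, 4), Rational(439, 2)) = Rational(875, 4) ≈ 218.75)
G = -8 (G = Mul(2, -4) = -8)
Function('a')(u) = Add(Pow(Add(-8, u), Rational(1, 2)), Mul(-1, u)) (Function('a')(u) = Add(Pow(Add(u, -8), Rational(1, 2)), Mul(-1, u)) = Add(Pow(Add(-8, u), Rational(1, 2)), Mul(-1, u)))
Mul(g, Add(Add(3, Mul(17, -19)), Function('a')(-24))) = Mul(Rational(875, 4), Add(Add(3, Mul(17, -19)), Add(Pow(Add(-8, -24), Rational(1, 2)), Mul(-1, -24)))) = Mul(Rational(875, 4), Add(Add(3, -323), Add(Pow(-32, Rational(1, 2)), 24))) = Mul(Rational(875, 4), Add(-320, Add(Mul(4, I, Pow(2, Rational(1, 2))), 24))) = Mul(Rational(875, 4), Add(-320, Add(24, Mul(4, I, Pow(2, Rational(1, 2)))))) = Mul(Rational(875, 4), Add(-296, Mul(4, I, Pow(2, Rational(1, 2))))) = Add(-64750, Mul(875, I, Pow(2, Rational(1, 2))))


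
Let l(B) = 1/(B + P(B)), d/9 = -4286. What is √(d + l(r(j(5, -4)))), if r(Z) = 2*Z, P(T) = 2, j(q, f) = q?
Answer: I*√1388661/6 ≈ 196.4*I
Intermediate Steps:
d = -38574 (d = 9*(-4286) = -38574)
l(B) = 1/(2 + B) (l(B) = 1/(B + 2) = 1/(2 + B))
√(d + l(r(j(5, -4)))) = √(-38574 + 1/(2 + 2*5)) = √(-38574 + 1/(2 + 10)) = √(-38574 + 1/12) = √(-462887/12) = I*√1388661/6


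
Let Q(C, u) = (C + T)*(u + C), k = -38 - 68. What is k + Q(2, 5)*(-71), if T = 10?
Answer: -6070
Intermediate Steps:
k = -106
Q(C, u) = (10 + C)*(C + u) (Q(C, u) = (C + 10)*(u + C) = (10 + C)*(C + u))
k + Q(2, 5)*(-71) = -106 + (2**2 + 10*2 + 10*5 + 2*5)*(-71) = -106 + (4 + 20 + 50 + 10)*(-71) = -106 + 84*(-71) = -106 - 5964 = -6070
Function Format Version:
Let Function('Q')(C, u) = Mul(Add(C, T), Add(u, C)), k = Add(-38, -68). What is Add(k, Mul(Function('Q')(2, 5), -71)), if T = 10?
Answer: -6070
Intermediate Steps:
k = -106
Function('Q')(C, u) = Mul(Add(10, C), Add(C, u)) (Function('Q')(C, u) = Mul(Add(C, 10), Add(u, C)) = Mul(Add(10, C), Add(C, u)))
Add(k, Mul(Function('Q')(2, 5), -71)) = Add(-106, Mul(Add(Pow(2, 2), Mul(10, 2), Mul(10, 5), Mul(2, 5)), -71)) = Add(-106, Mul(Add(4, 20, 50, 10), -71)) = Add(-106, Mul(84, -71)) = Add(-106, -5964) = -6070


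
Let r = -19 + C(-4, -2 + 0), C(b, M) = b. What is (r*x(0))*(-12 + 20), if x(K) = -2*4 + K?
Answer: 1472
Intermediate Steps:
x(K) = -8 + K
r = -23 (r = -19 - 4 = -23)
(r*x(0))*(-12 + 20) = (-23*(-8 + 0))*(-12 + 20) = -23*(-8)*8 = 184*8 = 1472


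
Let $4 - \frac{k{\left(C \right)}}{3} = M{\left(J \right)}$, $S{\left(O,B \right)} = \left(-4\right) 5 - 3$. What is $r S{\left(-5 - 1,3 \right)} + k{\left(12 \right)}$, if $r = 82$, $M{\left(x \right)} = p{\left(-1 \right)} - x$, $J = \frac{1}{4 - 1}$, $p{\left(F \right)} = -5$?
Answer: $-1858$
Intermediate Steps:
$J = \frac{1}{3} \approx 0.33333$
$M{\left(x \right)} = -5 - x$
$S{\left(O,B \right)} = -23$ ($S{\left(O,B \right)} = -20 - 3 = -23$)
$k{\left(C \right)} = 28$ ($k{\left(C \right)} = 12 - 3 \left(-5 - \frac{1}{3}\right) = 12 - -16 = 12 + 16 = 28$)
$r S{\left(-5 - 1,3 \right)} + k{\left(12 \right)} = 82 \left(-23\right) + 28 = -1886 + 28 = -1858$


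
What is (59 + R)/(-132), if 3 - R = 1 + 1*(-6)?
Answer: -67/132 ≈ -0.50758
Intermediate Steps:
R = 8 (R = 3 - (1 + 1*(-6)) = 3 - (1 - 6) = 3 - 1*(-5) = 3 + 5 = 8)
(59 + R)/(-132) = (59 + 8)/(-132) = 67*(-1/132) = -67/132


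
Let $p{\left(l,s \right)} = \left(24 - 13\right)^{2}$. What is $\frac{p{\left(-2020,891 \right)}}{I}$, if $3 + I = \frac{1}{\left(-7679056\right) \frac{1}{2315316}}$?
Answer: $- \frac{232291444}{6338121} \approx -36.65$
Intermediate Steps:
$p{\left(l,s \right)} = 121$ ($p{\left(l,s \right)} = 11^{2} = 121$)
$I = - \frac{6338121}{1919764}$ ($I = -3 + \frac{1}{\left(-7679056\right) \frac{1}{2315316}} = -3 + \frac{1}{- \frac{1919764}{578829}} = -3 - \frac{578829}{1919764} = - \frac{6338121}{1919764} \approx -3.3015$)
$\frac{p{\left(-2020,891 \right)}}{I} = \frac{121}{- \frac{6338121}{1919764}} = 121 \left(- \frac{1919764}{6338121}\right) = - \frac{232291444}{6338121}$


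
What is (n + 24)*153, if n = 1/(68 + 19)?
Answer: 106539/29 ≈ 3673.8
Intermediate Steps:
n = 1/87 ≈ 0.011494
(n + 24)*153 = (1/87 + 24)*153 = (2089/87)*153 = 106539/29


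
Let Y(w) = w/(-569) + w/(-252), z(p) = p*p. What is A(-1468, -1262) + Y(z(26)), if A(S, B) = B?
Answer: -45377663/35847 ≈ -1265.9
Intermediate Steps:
z(p) = p²
Y(w) = -821*w/143388 (Y(w) = w*(-1/569) + w*(-1/252) = -w/569 - w/252 = -821*w/143388)
A(-1468, -1262) + Y(z(26)) = -1262 - 821/143388*26² = -1262 - 821/143388*676 = -1262 - 138749/35847 = -45377663/35847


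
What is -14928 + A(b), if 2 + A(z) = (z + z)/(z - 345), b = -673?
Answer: -7598697/509 ≈ -14929.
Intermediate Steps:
A(z) = -2 + 2*z/(-345 + z) (A(z) = -2 + (z + z)/(z - 345) = -2 + (2*z)/(-345 + z) = -2 + 2*z/(-345 + z))
-14928 + A(b) = -14928 + 690/(-345 - 673) = -14928 + 690/(-1018) = -14928 + 690*(-1/1018) = -14928 - 345/509 = -7598697/509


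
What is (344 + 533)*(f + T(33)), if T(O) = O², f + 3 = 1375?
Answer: 2158297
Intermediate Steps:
f = 1372 (f = -3 + 1375 = 1372)
(344 + 533)*(f + T(33)) = (344 + 533)*(1372 + 33²) = 877*(1372 + 1089) = 877*2461 = 2158297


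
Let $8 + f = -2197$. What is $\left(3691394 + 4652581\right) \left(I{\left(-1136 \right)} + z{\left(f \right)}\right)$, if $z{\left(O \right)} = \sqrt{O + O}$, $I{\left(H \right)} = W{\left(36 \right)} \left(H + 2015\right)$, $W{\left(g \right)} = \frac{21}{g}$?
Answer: $\frac{17113492725}{4} + 175223475 i \sqrt{10} \approx 4.2784 \cdot 10^{9} + 5.541 \cdot 10^{8} i$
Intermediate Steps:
$f = -2205$ ($f = -8 - 2197 = -2205$)
$I{\left(H \right)} = \frac{14105}{12} + \frac{7 H}{12}$ ($I{\left(H \right)} = \frac{21}{36} \left(H + 2015\right) = 21 \cdot \frac{1}{36} \left(2015 + H\right) = \frac{7 \left(2015 + H\right)}{12} = \frac{14105}{12} + \frac{7 H}{12}$)
$z{\left(O \right)} = \sqrt{2} \sqrt{O}$ ($z{\left(O \right)} = \sqrt{2 O} = \sqrt{2} \sqrt{O}$)
$\left(3691394 + 4652581\right) \left(I{\left(-1136 \right)} + z{\left(f \right)}\right) = \left(3691394 + 4652581\right) \left(\left(\frac{14105}{12} + \frac{7}{12} \left(-1136\right)\right) + \sqrt{2} \sqrt{-2205}\right) = 8343975 \left(\left(\frac{14105}{12} - \frac{1988}{3}\right) + \sqrt{2} \cdot 21 i \sqrt{5}\right) = 8343975 \left(\frac{2051}{4} + 21 i \sqrt{10}\right) = \frac{17113492725}{4} + 175223475 i \sqrt{10}$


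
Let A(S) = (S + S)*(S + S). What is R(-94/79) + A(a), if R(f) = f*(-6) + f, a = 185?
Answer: 10815570/79 ≈ 1.3691e+5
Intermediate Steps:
A(S) = 4*S² (A(S) = (2*S)*(2*S) = 4*S²)
R(f) = -5*f (R(f) = -6*f + f = -5*f)
R(-94/79) + A(a) = -(-470)/79 + 4*185² = -(-470)/79 + 4*34225 = -5*(-94/79) + 136900 = 470/79 + 136900 = 10815570/79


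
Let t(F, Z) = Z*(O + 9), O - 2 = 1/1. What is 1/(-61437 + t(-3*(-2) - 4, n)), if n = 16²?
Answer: -1/58365 ≈ -1.7134e-5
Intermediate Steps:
n = 256
O = 3 (O = 2 + 1/1 = 2 + 1 = 3)
t(F, Z) = 12*Z (t(F, Z) = Z*(3 + 9) = Z*12 = 12*Z)
1/(-61437 + t(-3*(-2) - 4, n)) = 1/(-61437 + 12*256) = 1/(-61437 + 3072) = 1/(-58365) = -1/58365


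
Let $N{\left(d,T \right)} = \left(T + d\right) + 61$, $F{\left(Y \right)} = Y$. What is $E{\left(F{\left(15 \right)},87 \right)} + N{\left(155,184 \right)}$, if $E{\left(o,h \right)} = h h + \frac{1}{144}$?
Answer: $\frac{1147537}{144} \approx 7969.0$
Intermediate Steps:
$N{\left(d,T \right)} = 61 + T + d$
$E{\left(o,h \right)} = \frac{1}{144} + h^{2}$ ($E{\left(o,h \right)} = h^{2} + \frac{1}{144} = \frac{1}{144} + h^{2}$)
$E{\left(F{\left(15 \right)},87 \right)} + N{\left(155,184 \right)} = \left(\frac{1}{144} + 87^{2}\right) + \left(61 + 184 + 155\right) = \left(\frac{1}{144} + 7569\right) + 400 = \frac{1089937}{144} + 400 = \frac{1147537}{144}$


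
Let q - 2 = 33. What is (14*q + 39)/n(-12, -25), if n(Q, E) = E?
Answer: -529/25 ≈ -21.160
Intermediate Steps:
q = 35 (q = 2 + 33 = 35)
(14*q + 39)/n(-12, -25) = (14*35 + 39)/(-25) = (490 + 39)*(-1/25) = 529*(-1/25) = -529/25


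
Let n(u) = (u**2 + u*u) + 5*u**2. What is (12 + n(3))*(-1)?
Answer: -75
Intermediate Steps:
n(u) = 7*u**2 (n(u) = (u**2 + u**2) + 5*u**2 = 2*u**2 + 5*u**2 = 7*u**2)
(12 + n(3))*(-1) = (12 + 7*3**2)*(-1) = (12 + 7*9)*(-1) = (12 + 63)*(-1) = 75*(-1) = -75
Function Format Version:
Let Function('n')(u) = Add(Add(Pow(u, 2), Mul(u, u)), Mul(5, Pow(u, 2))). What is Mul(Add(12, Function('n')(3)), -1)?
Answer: -75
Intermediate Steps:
Function('n')(u) = Mul(7, Pow(u, 2)) (Function('n')(u) = Add(Add(Pow(u, 2), Pow(u, 2)), Mul(5, Pow(u, 2))) = Add(Mul(2, Pow(u, 2)), Mul(5, Pow(u, 2))) = Mul(7, Pow(u, 2)))
Mul(Add(12, Function('n')(3)), -1) = Mul(Add(12, Mul(7, Pow(3, 2))), -1) = Mul(Add(12, Mul(7, 9)), -1) = Mul(Add(12, 63), -1) = Mul(75, -1) = -75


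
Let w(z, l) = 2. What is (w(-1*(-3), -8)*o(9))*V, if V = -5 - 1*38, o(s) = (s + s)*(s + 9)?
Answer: -27864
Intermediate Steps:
o(s) = 2*s*(9 + s) (o(s) = (2*s)*(9 + s) = 2*s*(9 + s))
V = -43 (V = -5 - 38 = -43)
(w(-1*(-3), -8)*o(9))*V = (2*(2*9*(9 + 9)))*(-43) = (2*(2*9*18))*(-43) = (2*324)*(-43) = 648*(-43) = -27864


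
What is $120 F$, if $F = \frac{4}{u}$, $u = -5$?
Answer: $-96$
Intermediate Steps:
$F = - \frac{4}{5}$ ($F = \frac{4}{-5} = 4 \left(- \frac{1}{5}\right) = - \frac{4}{5} \approx -0.8$)
$120 F = 120 \left(- \frac{4}{5}\right) = -96$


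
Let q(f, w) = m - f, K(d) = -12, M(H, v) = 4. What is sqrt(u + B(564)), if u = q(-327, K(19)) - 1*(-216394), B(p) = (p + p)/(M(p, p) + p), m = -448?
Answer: 2*sqrt(272560551)/71 ≈ 465.05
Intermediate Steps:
q(f, w) = -448 - f
B(p) = 2*p/(4 + p) (B(p) = (p + p)/(4 + p) = (2*p)/(4 + p) = 2*p/(4 + p))
u = 216273 (u = (-448 - 1*(-327)) - 1*(-216394) = (-448 + 327) + 216394 = -121 + 216394 = 216273)
sqrt(u + B(564)) = sqrt(216273 + 2*564/(4 + 564)) = sqrt(216273 + 2*564/568) = sqrt(216273 + 2*564*(1/568)) = sqrt(216273 + 141/71) = sqrt(15355524/71) = 2*sqrt(272560551)/71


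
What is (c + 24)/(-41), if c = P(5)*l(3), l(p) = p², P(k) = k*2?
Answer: -114/41 ≈ -2.7805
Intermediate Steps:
P(k) = 2*k
c = 90 (c = (2*5)*3² = 10*9 = 90)
(c + 24)/(-41) = (90 + 24)/(-41) = -1/41*114 = -114/41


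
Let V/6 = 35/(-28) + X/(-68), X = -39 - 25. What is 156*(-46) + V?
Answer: -244047/34 ≈ -7177.9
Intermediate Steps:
X = -64
V = -63/34 (V = 6*(35/(-28) - 64/(-68)) = 6*(35*(-1/28) - 64*(-1/68)) = 6*(-5/4 + 16/17) = 6*(-21/68) = -63/34 ≈ -1.8529)
156*(-46) + V = 156*(-46) - 63/34 = -7176 - 63/34 = -244047/34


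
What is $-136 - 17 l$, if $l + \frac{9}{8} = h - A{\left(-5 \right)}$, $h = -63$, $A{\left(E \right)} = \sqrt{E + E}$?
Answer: $\frac{7633}{8} + 17 i \sqrt{10} \approx 954.13 + 53.759 i$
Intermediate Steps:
$A{\left(E \right)} = \sqrt{2} \sqrt{E}$ ($A{\left(E \right)} = \sqrt{2 E} = \sqrt{2} \sqrt{E}$)
$l = - \frac{513}{8} - i \sqrt{10}$ ($l = - \frac{9}{8} - \left(63 + \sqrt{2} \sqrt{-5}\right) = - \frac{9}{8} - \left(63 + \sqrt{2} i \sqrt{5}\right) = - \frac{9}{8} - \left(63 + i \sqrt{10}\right) = - \frac{513}{8} - i \sqrt{10} \approx -64.125 - 3.1623 i$)
$-136 - 17 l = -136 - 17 \left(- \frac{513}{8} - i \sqrt{10}\right) = -136 + \left(\frac{8721}{8} + 17 i \sqrt{10}\right) = \frac{7633}{8} + 17 i \sqrt{10}$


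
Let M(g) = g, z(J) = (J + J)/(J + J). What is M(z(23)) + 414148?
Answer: 414149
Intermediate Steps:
z(J) = 1 (z(J) = (2*J)/((2*J)) = (2*J)*(1/(2*J)) = 1)
M(z(23)) + 414148 = 1 + 414148 = 414149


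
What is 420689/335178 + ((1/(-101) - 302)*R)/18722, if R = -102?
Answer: 83560518533/28808884278 ≈ 2.9005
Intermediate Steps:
420689/335178 + ((1/(-101) - 302)*R)/18722 = 420689/335178 + ((1/(-101) - 302)*(-102))/18722 = 420689*(1/335178) + ((-1/101 - 302)*(-102))*(1/18722) = 420689/335178 - 30503/101*(-102)*(1/18722) = 420689/335178 + (3111306/101)*(1/18722) = 420689/335178 + 141423/85951 = 83560518533/28808884278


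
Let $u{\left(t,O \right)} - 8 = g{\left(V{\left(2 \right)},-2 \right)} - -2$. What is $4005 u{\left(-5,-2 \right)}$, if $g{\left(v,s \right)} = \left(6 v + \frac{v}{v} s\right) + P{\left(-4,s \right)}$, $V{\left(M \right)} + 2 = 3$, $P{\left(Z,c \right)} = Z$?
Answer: $40050$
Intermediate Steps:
$V{\left(M \right)} = 1$ ($V{\left(M \right)} = -2 + 3 = 1$)
$g{\left(v,s \right)} = -4 + s + 6 v$ ($g{\left(v,s \right)} = \left(6 v + \frac{v}{v} s\right) - 4 = \left(6 v + 1 s\right) - 4 = \left(6 v + s\right) - 4 = \left(s + 6 v\right) - 4 = -4 + s + 6 v$)
$u{\left(t,O \right)} = 10$ ($u{\left(t,O \right)} = 8 - -2 = 8 + \left(\left(-4 - 2 + 6\right) + 2\right) = 8 + \left(0 + 2\right) = 8 + 2 = 10$)
$4005 u{\left(-5,-2 \right)} = 4005 \cdot 10 = 40050$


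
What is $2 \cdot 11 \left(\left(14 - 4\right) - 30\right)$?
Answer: $-440$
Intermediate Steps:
$2 \cdot 11 \left(\left(14 - 4\right) - 30\right) = 22 \left(\left(14 - 4\right) - 30\right) = 22 \left(10 - 30\right) = 22 \left(-20\right) = -440$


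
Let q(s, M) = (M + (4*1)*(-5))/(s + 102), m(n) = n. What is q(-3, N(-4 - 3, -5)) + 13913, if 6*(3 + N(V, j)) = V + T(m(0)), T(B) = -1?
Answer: 4132088/297 ≈ 13913.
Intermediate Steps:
N(V, j) = -19/6 + V/6 (N(V, j) = -3 + (V - 1)/6 = -3 + (-1 + V)/6 = -3 + (-⅙ + V/6) = -19/6 + V/6)
q(s, M) = (-20 + M)/(102 + s) (q(s, M) = (M + 4*(-5))/(102 + s) = (M - 20)/(102 + s) = (-20 + M)/(102 + s))
q(-3, N(-4 - 3, -5)) + 13913 = (-20 + (-19/6 + (-4 - 3)/6))/(102 - 3) + 13913 = (-20 + (-19/6 + (⅙)*(-7)))/99 + 13913 = (-20 + (-19/6 - 7/6))/99 + 13913 = (-20 - 13/3)/99 + 13913 = (1/99)*(-73/3) + 13913 = -73/297 + 13913 = 4132088/297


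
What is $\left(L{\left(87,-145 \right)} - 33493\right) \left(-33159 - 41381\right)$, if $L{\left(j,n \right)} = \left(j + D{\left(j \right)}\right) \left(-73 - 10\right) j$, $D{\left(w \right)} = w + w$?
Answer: $142980689960$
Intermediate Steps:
$D{\left(w \right)} = 2 w$
$L{\left(j,n \right)} = - 249 j^{2}$ ($L{\left(j,n \right)} = \left(j + 2 j\right) \left(-73 - 10\right) j = 3 j \left(-83\right) j = - 249 j j = - 249 j^{2}$)
$\left(L{\left(87,-145 \right)} - 33493\right) \left(-33159 - 41381\right) = \left(- 249 \cdot 87^{2} - 33493\right) \left(-33159 - 41381\right) = \left(\left(-249\right) 7569 - 33493\right) \left(-74540\right) = \left(-1884681 - 33493\right) \left(-74540\right) = \left(-1918174\right) \left(-74540\right) = 142980689960$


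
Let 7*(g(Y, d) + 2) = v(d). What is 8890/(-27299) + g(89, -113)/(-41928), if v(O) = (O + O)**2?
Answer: -2001560489/4006073652 ≈ -0.49963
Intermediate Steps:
v(O) = 4*O**2 (v(O) = (2*O)**2 = 4*O**2)
g(Y, d) = -2 + 4*d**2/7 (g(Y, d) = -2 + (4*d**2)/7 = -2 + 4*d**2/7)
8890/(-27299) + g(89, -113)/(-41928) = 8890/(-27299) + (-2 + (4/7)*(-113)**2)/(-41928) = 8890*(-1/27299) + (-2 + (4/7)*12769)*(-1/41928) = -8890/27299 + (-2 + 51076/7)*(-1/41928) = -8890/27299 + (51062/7)*(-1/41928) = -8890/27299 - 25531/146748 = -2001560489/4006073652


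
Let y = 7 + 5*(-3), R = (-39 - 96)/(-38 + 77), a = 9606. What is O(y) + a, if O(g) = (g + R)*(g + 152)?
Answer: 103422/13 ≈ 7955.5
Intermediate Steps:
R = -45/13 (R = -135/39 = -135*1/39 = -45/13 ≈ -3.4615)
y = -8 (y = 7 - 15 = -8)
O(g) = (152 + g)*(-45/13 + g) (O(g) = (g - 45/13)*(g + 152) = (-45/13 + g)*(152 + g) = (152 + g)*(-45/13 + g))
O(y) + a = (-6840/13 + (-8)**2 + (1931/13)*(-8)) + 9606 = (-6840/13 + 64 - 15448/13) + 9606 = -21456/13 + 9606 = 103422/13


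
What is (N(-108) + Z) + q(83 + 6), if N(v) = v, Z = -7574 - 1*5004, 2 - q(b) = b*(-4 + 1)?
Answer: -12417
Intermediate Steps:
q(b) = 2 + 3*b (q(b) = 2 - b*(-4 + 1) = 2 - b*(-3) = 2 - (-3)*b = 2 + 3*b)
Z = -12578 (Z = -7574 - 5004 = -12578)
(N(-108) + Z) + q(83 + 6) = (-108 - 12578) + (2 + 3*(83 + 6)) = -12686 + (2 + 3*89) = -12686 + (2 + 267) = -12686 + 269 = -12417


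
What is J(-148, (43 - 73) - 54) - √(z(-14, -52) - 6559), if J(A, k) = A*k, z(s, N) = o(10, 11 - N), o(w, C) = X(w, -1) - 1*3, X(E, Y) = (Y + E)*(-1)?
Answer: 12432 - I*√6571 ≈ 12432.0 - 81.062*I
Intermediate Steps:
X(E, Y) = -E - Y (X(E, Y) = (E + Y)*(-1) = -E - Y)
o(w, C) = -2 - w (o(w, C) = (-w - 1*(-1)) - 1*3 = (-w + 1) - 3 = (1 - w) - 3 = -2 - w)
z(s, N) = -12 (z(s, N) = -2 - 1*10 = -2 - 10 = -12)
J(-148, (43 - 73) - 54) - √(z(-14, -52) - 6559) = -148*((43 - 73) - 54) - √(-12 - 6559) = -148*(-30 - 54) - √(-6571) = -148*(-84) - I*√6571 = 12432 - I*√6571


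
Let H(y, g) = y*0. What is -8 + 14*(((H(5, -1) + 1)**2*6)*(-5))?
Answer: -428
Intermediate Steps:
H(y, g) = 0
-8 + 14*(((H(5, -1) + 1)**2*6)*(-5)) = -8 + 14*(((0 + 1)**2*6)*(-5)) = -8 + 14*((1**2*6)*(-5)) = -8 + 14*((1*6)*(-5)) = -8 + 14*(6*(-5)) = -8 + 14*(-30) = -8 - 420 = -428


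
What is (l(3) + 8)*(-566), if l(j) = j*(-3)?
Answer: 566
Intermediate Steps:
l(j) = -3*j
(l(3) + 8)*(-566) = (-3*3 + 8)*(-566) = (-9 + 8)*(-566) = -1*(-566) = 566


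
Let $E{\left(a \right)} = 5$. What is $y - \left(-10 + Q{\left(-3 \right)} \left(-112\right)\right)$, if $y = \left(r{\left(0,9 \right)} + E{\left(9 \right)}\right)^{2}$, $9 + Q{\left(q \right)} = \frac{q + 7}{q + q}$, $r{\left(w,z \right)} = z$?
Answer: $- \frac{2630}{3} \approx -876.67$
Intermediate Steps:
$Q{\left(q \right)} = -9 + \frac{7 + q}{2 q}$ ($Q{\left(q \right)} = -9 + \frac{q + 7}{q + q} = -9 + \frac{7 + q}{2 q}$)
$y = 196$ ($y = \left(9 + 5\right)^{2} = 14^{2} = 196$)
$y - \left(-10 + Q{\left(-3 \right)} \left(-112\right)\right) = 196 - \left(-10 + \frac{7 - -51}{2 \left(-3\right)} \left(-112\right)\right) = 196 - \left(-10 + \frac{1}{2} \left(- \frac{1}{3}\right) \left(7 + 51\right) \left(-112\right)\right) = 196 - \left(-10 + \frac{1}{2} \left(- \frac{1}{3}\right) 58 \left(-112\right)\right) = 196 - \left(-10 - - \frac{3248}{3}\right) = 196 - \left(-10 + \frac{3248}{3}\right) = 196 - \frac{3218}{3} = - \frac{2630}{3}$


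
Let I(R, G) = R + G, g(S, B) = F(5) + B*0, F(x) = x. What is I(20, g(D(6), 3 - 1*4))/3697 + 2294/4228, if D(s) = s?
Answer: 4293309/7815458 ≈ 0.54934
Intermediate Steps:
g(S, B) = 5 (g(S, B) = 5 + B*0 = 5 + 0 = 5)
I(R, G) = G + R
I(20, g(D(6), 3 - 1*4))/3697 + 2294/4228 = (5 + 20)/3697 + 2294/4228 = 25*(1/3697) + 2294*(1/4228) = 25/3697 + 1147/2114 = 4293309/7815458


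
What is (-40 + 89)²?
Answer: 2401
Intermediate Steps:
(-40 + 89)² = 49² = 2401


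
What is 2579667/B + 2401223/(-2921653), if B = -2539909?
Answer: -13635779738258/7420732749577 ≈ -1.8375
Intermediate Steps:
2579667/B + 2401223/(-2921653) = 2579667/(-2539909) + 2401223/(-2921653) = 2579667*(-1/2539909) + 2401223*(-1/2921653) = -2579667/2539909 - 2401223/2921653 = -13635779738258/7420732749577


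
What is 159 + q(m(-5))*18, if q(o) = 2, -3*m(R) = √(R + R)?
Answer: 195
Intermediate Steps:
m(R) = -√2*√R/3 (m(R) = -√(R + R)/3 = -√2*√R/3)
159 + q(m(-5))*18 = 159 + 2*18 = 159 + 36 = 195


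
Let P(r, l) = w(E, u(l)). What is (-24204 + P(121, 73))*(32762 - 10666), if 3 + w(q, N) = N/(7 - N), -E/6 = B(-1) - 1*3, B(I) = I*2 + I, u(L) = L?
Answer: -17651776280/33 ≈ -5.3490e+8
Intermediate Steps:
B(I) = 3*I (B(I) = 2*I + I = 3*I)
E = 36 (E = -6*(3*(-1) - 1*3) = -6*(-3 - 3) = -6*(-6) = 36)
w(q, N) = -3 + N/(7 - N)
P(r, l) = (21 - 4*l)/(-7 + l)
(-24204 + P(121, 73))*(32762 - 10666) = (-24204 + (21 - 4*73)/(-7 + 73))*(32762 - 10666) = (-24204 + (21 - 292)/66)*22096 = (-24204 + (1/66)*(-271))*22096 = (-24204 - 271/66)*22096 = -1597735/66*22096 = -17651776280/33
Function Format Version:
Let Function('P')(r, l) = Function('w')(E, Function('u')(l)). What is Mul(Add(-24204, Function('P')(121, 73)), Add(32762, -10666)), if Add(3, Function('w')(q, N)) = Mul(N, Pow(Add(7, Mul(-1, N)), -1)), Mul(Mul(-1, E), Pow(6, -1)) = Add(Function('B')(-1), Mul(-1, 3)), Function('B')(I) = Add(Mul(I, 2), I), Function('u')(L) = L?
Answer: Rational(-17651776280, 33) ≈ -5.3490e+8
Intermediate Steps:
Function('B')(I) = Mul(3, I) (Function('B')(I) = Add(Mul(2, I), I) = Mul(3, I))
E = 36 (E = Mul(-6, Add(Mul(3, -1), Mul(-1, 3))) = Mul(-6, Add(-3, -3)) = Mul(-6, -6) = 36)
Function('w')(q, N) = Add(-3, Mul(N, Pow(Add(7, Mul(-1, N)), -1)))
Function('P')(r, l) = Mul(Pow(Add(-7, l), -1), Add(21, Mul(-4, l)))
Mul(Add(-24204, Function('P')(121, 73)), Add(32762, -10666)) = Mul(Add(-24204, Mul(Pow(Add(-7, 73), -1), Add(21, Mul(-4, 73)))), Add(32762, -10666)) = Mul(Add(-24204, Mul(Pow(66, -1), Add(21, -292))), 22096) = Mul(Add(-24204, Mul(Rational(1, 66), -271)), 22096) = Mul(Add(-24204, Rational(-271, 66)), 22096) = Mul(Rational(-1597735, 66), 22096) = Rational(-17651776280, 33)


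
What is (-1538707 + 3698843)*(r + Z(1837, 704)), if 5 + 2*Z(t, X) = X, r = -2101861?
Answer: -4539550645564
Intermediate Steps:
Z(t, X) = -5/2 + X/2
(-1538707 + 3698843)*(r + Z(1837, 704)) = (-1538707 + 3698843)*(-2101861 + (-5/2 + (½)*704)) = 2160136*(-2101861 + (-5/2 + 352)) = 2160136*(-2101861 + 699/2) = 2160136*(-4203023/2) = -4539550645564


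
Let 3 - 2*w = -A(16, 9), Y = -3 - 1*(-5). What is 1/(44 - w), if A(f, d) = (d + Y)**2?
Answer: -1/18 ≈ -0.055556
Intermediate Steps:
Y = 2 (Y = -3 + 5 = 2)
A(f, d) = (2 + d)**2 (A(f, d) = (d + 2)**2 = (2 + d)**2)
w = 62 (w = 3/2 - (-1)*(2 + 9)**2/2 = 3/2 - (-1)*11**2/2 = 3/2 - (-1)*121/2 = 3/2 - 1/2*(-121) = 3/2 + 121/2 = 62)
1/(44 - w) = 1/(44 - 1*62) = 1/(44 - 62) = 1/(-18) = -1/18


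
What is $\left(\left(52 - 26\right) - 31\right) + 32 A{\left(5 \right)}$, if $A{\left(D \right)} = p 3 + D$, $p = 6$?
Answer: $731$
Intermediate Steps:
$A{\left(D \right)} = 18 + D$ ($A{\left(D \right)} = 6 \cdot 3 + D = 18 + D$)
$\left(\left(52 - 26\right) - 31\right) + 32 A{\left(5 \right)} = \left(\left(52 - 26\right) - 31\right) + 32 \left(18 + 5\right) = \left(26 - 31\right) + 32 \cdot 23 = -5 + 736 = 731$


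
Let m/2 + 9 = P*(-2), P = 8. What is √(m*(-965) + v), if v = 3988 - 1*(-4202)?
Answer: 2*√14110 ≈ 237.57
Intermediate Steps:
m = -50 (m = -18 + 2*(8*(-2)) = -18 + 2*(-16) = -18 - 32 = -50)
v = 8190 (v = 3988 + 4202 = 8190)
√(m*(-965) + v) = √(-50*(-965) + 8190) = √(48250 + 8190) = √56440 = 2*√14110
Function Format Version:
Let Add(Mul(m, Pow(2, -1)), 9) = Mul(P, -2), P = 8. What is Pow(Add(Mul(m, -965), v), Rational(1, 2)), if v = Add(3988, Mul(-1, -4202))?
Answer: Mul(2, Pow(14110, Rational(1, 2))) ≈ 237.57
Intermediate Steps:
m = -50 (m = Add(-18, Mul(2, Mul(8, -2))) = Add(-18, Mul(2, -16)) = Add(-18, -32) = -50)
v = 8190 (v = Add(3988, 4202) = 8190)
Pow(Add(Mul(m, -965), v), Rational(1, 2)) = Pow(Add(Mul(-50, -965), 8190), Rational(1, 2)) = Pow(Add(48250, 8190), Rational(1, 2)) = Pow(56440, Rational(1, 2)) = Mul(2, Pow(14110, Rational(1, 2)))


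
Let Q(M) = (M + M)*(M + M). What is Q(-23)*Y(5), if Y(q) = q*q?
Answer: 52900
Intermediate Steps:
Q(M) = 4*M**2 (Q(M) = (2*M)*(2*M) = 4*M**2)
Y(q) = q**2
Q(-23)*Y(5) = (4*(-23)**2)*5**2 = (4*529)*25 = 2116*25 = 52900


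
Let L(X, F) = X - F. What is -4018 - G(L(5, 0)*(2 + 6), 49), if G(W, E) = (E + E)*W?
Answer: -7938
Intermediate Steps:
G(W, E) = 2*E*W (G(W, E) = (2*E)*W = 2*E*W)
-4018 - G(L(5, 0)*(2 + 6), 49) = -4018 - 2*49*(5 - 1*0)*(2 + 6) = -4018 - 2*49*(5 + 0)*8 = -4018 - 2*49*5*8 = -4018 - 2*49*40 = -4018 - 1*3920 = -4018 - 3920 = -7938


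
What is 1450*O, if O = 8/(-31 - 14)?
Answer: -2320/9 ≈ -257.78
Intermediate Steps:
O = -8/45 (O = 8/(-45) = 8*(-1/45) = -8/45 ≈ -0.17778)
1450*O = 1450*(-8/45) = -2320/9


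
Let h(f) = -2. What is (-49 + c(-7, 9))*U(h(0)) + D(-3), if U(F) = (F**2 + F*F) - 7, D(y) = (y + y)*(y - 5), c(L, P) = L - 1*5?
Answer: -13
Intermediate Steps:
c(L, P) = -5 + L (c(L, P) = L - 5 = -5 + L)
D(y) = 2*y*(-5 + y) (D(y) = (2*y)*(-5 + y) = 2*y*(-5 + y))
U(F) = -7 + 2*F**2 (U(F) = (F**2 + F**2) - 7 = 2*F**2 - 7 = -7 + 2*F**2)
(-49 + c(-7, 9))*U(h(0)) + D(-3) = (-49 + (-5 - 7))*(-7 + 2*(-2)**2) + 2*(-3)*(-5 - 3) = (-49 - 12)*(-7 + 2*4) + 2*(-3)*(-8) = -61*(-7 + 8) + 48 = -61*1 + 48 = -61 + 48 = -13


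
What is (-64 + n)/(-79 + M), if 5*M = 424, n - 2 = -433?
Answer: -2475/29 ≈ -85.345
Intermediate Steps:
n = -431 (n = 2 - 433 = -431)
M = 424/5 (M = (⅕)*424 = 424/5 ≈ 84.800)
(-64 + n)/(-79 + M) = (-64 - 431)/(-79 + 424/5) = -495/29/5 = -495*5/29 = -2475/29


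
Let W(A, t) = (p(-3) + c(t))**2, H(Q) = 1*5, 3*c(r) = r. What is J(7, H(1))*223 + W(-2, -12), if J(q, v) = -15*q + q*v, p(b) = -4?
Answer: -15546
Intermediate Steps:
c(r) = r/3
H(Q) = 5
W(A, t) = (-4 + t/3)**2
J(7, H(1))*223 + W(-2, -12) = (7*(-15 + 5))*223 + (-12 - 12)**2/9 = (7*(-10))*223 + (1/9)*(-24)**2 = -70*223 + (1/9)*576 = -15610 + 64 = -15546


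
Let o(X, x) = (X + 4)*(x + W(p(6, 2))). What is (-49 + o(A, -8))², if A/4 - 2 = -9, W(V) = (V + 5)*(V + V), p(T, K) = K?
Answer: 279841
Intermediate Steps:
W(V) = 2*V*(5 + V) (W(V) = (5 + V)*(2*V) = 2*V*(5 + V))
A = -28 (A = 8 + 4*(-9) = 8 - 36 = -28)
o(X, x) = (4 + X)*(28 + x) (o(X, x) = (X + 4)*(x + 2*2*(5 + 2)) = (4 + X)*(x + 2*2*7) = (4 + X)*(x + 28) = (4 + X)*(28 + x))
(-49 + o(A, -8))² = (-49 + (112 + 4*(-8) + 28*(-28) - 28*(-8)))² = (-49 + (112 - 32 - 784 + 224))² = (-49 - 480)² = (-529)² = 279841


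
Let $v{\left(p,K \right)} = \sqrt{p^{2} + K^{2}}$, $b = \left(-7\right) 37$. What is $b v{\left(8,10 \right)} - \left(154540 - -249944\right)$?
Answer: $-404484 - 518 \sqrt{41} \approx -4.078 \cdot 10^{5}$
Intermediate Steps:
$b = -259$
$v{\left(p,K \right)} = \sqrt{K^{2} + p^{2}}$
$b v{\left(8,10 \right)} - \left(154540 - -249944\right) = - 259 \sqrt{10^{2} + 8^{2}} - \left(154540 - -249944\right) = - 259 \sqrt{100 + 64} - \left(154540 + 249944\right) = - 259 \sqrt{164} - 404484 = - 259 \cdot 2 \sqrt{41} - 404484 = - 518 \sqrt{41} - 404484 = -404484 - 518 \sqrt{41}$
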